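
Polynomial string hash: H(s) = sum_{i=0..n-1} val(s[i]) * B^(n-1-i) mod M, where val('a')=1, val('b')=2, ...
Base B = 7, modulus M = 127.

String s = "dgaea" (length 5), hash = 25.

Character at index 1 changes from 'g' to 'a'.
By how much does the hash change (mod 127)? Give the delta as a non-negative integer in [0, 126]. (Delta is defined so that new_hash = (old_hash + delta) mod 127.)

Answer: 101

Derivation:
Delta formula: (val(new) - val(old)) * B^(n-1-k) mod M
  val('a') - val('g') = 1 - 7 = -6
  B^(n-1-k) = 7^3 mod 127 = 89
  Delta = -6 * 89 mod 127 = 101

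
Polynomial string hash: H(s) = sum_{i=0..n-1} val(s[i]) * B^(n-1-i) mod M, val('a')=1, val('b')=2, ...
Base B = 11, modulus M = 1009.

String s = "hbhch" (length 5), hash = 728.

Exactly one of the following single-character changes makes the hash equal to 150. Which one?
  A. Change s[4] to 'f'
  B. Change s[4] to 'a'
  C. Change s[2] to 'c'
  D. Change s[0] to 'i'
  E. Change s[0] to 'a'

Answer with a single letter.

Option A: s[4]='h'->'f', delta=(6-8)*11^0 mod 1009 = 1007, hash=728+1007 mod 1009 = 726
Option B: s[4]='h'->'a', delta=(1-8)*11^0 mod 1009 = 1002, hash=728+1002 mod 1009 = 721
Option C: s[2]='h'->'c', delta=(3-8)*11^2 mod 1009 = 404, hash=728+404 mod 1009 = 123
Option D: s[0]='h'->'i', delta=(9-8)*11^4 mod 1009 = 515, hash=728+515 mod 1009 = 234
Option E: s[0]='h'->'a', delta=(1-8)*11^4 mod 1009 = 431, hash=728+431 mod 1009 = 150 <-- target

Answer: E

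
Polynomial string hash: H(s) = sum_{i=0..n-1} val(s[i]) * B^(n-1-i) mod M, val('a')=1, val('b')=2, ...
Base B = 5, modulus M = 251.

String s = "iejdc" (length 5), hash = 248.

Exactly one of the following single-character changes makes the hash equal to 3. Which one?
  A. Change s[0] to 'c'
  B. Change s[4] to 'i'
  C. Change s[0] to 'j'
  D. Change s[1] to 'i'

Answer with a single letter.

Option A: s[0]='i'->'c', delta=(3-9)*5^4 mod 251 = 15, hash=248+15 mod 251 = 12
Option B: s[4]='c'->'i', delta=(9-3)*5^0 mod 251 = 6, hash=248+6 mod 251 = 3 <-- target
Option C: s[0]='i'->'j', delta=(10-9)*5^4 mod 251 = 123, hash=248+123 mod 251 = 120
Option D: s[1]='e'->'i', delta=(9-5)*5^3 mod 251 = 249, hash=248+249 mod 251 = 246

Answer: B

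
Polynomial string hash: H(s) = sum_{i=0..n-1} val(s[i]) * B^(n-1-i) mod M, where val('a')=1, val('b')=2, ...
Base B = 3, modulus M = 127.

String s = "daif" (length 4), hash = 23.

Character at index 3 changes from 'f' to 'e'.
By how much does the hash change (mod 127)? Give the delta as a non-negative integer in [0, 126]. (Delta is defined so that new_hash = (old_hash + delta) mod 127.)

Delta formula: (val(new) - val(old)) * B^(n-1-k) mod M
  val('e') - val('f') = 5 - 6 = -1
  B^(n-1-k) = 3^0 mod 127 = 1
  Delta = -1 * 1 mod 127 = 126

Answer: 126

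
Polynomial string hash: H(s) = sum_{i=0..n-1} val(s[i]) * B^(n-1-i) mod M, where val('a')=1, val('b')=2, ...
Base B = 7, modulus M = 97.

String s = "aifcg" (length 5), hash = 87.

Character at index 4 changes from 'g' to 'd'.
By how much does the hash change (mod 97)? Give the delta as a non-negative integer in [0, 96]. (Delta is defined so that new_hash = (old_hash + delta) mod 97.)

Answer: 94

Derivation:
Delta formula: (val(new) - val(old)) * B^(n-1-k) mod M
  val('d') - val('g') = 4 - 7 = -3
  B^(n-1-k) = 7^0 mod 97 = 1
  Delta = -3 * 1 mod 97 = 94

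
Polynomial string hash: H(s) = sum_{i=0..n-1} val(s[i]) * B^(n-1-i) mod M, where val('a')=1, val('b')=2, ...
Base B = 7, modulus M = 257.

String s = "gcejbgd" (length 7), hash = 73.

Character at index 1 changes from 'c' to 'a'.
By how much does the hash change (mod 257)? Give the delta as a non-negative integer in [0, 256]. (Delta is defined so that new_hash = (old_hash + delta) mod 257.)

Delta formula: (val(new) - val(old)) * B^(n-1-k) mod M
  val('a') - val('c') = 1 - 3 = -2
  B^(n-1-k) = 7^5 mod 257 = 102
  Delta = -2 * 102 mod 257 = 53

Answer: 53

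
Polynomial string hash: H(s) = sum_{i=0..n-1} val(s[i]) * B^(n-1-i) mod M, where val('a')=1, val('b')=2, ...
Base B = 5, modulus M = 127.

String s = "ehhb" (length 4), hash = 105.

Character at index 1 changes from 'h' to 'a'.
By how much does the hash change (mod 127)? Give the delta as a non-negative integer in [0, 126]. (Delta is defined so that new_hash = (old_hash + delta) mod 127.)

Answer: 79

Derivation:
Delta formula: (val(new) - val(old)) * B^(n-1-k) mod M
  val('a') - val('h') = 1 - 8 = -7
  B^(n-1-k) = 5^2 mod 127 = 25
  Delta = -7 * 25 mod 127 = 79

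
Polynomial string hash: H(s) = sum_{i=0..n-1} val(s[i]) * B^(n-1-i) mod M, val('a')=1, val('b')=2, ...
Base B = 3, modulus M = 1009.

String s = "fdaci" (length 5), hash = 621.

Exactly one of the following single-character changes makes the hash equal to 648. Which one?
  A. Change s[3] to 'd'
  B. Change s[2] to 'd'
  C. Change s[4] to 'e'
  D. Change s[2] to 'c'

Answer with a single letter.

Option A: s[3]='c'->'d', delta=(4-3)*3^1 mod 1009 = 3, hash=621+3 mod 1009 = 624
Option B: s[2]='a'->'d', delta=(4-1)*3^2 mod 1009 = 27, hash=621+27 mod 1009 = 648 <-- target
Option C: s[4]='i'->'e', delta=(5-9)*3^0 mod 1009 = 1005, hash=621+1005 mod 1009 = 617
Option D: s[2]='a'->'c', delta=(3-1)*3^2 mod 1009 = 18, hash=621+18 mod 1009 = 639

Answer: B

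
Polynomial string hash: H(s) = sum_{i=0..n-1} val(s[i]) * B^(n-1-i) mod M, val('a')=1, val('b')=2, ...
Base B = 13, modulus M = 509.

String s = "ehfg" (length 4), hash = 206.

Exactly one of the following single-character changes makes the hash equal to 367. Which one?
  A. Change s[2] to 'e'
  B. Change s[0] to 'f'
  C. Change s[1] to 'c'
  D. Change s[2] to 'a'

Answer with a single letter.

Answer: B

Derivation:
Option A: s[2]='f'->'e', delta=(5-6)*13^1 mod 509 = 496, hash=206+496 mod 509 = 193
Option B: s[0]='e'->'f', delta=(6-5)*13^3 mod 509 = 161, hash=206+161 mod 509 = 367 <-- target
Option C: s[1]='h'->'c', delta=(3-8)*13^2 mod 509 = 173, hash=206+173 mod 509 = 379
Option D: s[2]='f'->'a', delta=(1-6)*13^1 mod 509 = 444, hash=206+444 mod 509 = 141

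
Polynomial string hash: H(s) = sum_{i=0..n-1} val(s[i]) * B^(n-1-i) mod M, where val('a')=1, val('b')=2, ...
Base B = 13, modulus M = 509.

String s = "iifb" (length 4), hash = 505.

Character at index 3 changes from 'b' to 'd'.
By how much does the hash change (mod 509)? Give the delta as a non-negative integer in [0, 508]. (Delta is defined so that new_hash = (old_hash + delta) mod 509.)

Answer: 2

Derivation:
Delta formula: (val(new) - val(old)) * B^(n-1-k) mod M
  val('d') - val('b') = 4 - 2 = 2
  B^(n-1-k) = 13^0 mod 509 = 1
  Delta = 2 * 1 mod 509 = 2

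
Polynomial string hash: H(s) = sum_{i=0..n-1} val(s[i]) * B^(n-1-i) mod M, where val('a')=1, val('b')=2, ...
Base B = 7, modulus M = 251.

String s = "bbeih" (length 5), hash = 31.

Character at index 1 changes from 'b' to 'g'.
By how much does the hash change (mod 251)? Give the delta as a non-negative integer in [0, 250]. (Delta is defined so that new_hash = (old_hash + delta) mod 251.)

Answer: 209

Derivation:
Delta formula: (val(new) - val(old)) * B^(n-1-k) mod M
  val('g') - val('b') = 7 - 2 = 5
  B^(n-1-k) = 7^3 mod 251 = 92
  Delta = 5 * 92 mod 251 = 209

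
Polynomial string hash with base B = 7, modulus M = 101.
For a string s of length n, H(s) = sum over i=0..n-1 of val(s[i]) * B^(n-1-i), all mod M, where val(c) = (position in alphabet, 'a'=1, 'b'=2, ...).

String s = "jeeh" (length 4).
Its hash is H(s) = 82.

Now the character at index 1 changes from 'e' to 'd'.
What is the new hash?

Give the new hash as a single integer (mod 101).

val('e') = 5, val('d') = 4
Position k = 1, exponent = n-1-k = 2
B^2 mod M = 7^2 mod 101 = 49
Delta = (4 - 5) * 49 mod 101 = 52
New hash = (82 + 52) mod 101 = 33

Answer: 33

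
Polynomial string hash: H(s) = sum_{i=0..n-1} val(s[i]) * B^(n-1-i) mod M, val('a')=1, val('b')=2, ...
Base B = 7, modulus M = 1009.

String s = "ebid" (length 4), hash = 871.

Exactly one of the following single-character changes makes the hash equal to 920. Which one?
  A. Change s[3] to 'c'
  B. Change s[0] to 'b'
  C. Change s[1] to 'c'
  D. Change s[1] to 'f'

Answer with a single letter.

Answer: C

Derivation:
Option A: s[3]='d'->'c', delta=(3-4)*7^0 mod 1009 = 1008, hash=871+1008 mod 1009 = 870
Option B: s[0]='e'->'b', delta=(2-5)*7^3 mod 1009 = 989, hash=871+989 mod 1009 = 851
Option C: s[1]='b'->'c', delta=(3-2)*7^2 mod 1009 = 49, hash=871+49 mod 1009 = 920 <-- target
Option D: s[1]='b'->'f', delta=(6-2)*7^2 mod 1009 = 196, hash=871+196 mod 1009 = 58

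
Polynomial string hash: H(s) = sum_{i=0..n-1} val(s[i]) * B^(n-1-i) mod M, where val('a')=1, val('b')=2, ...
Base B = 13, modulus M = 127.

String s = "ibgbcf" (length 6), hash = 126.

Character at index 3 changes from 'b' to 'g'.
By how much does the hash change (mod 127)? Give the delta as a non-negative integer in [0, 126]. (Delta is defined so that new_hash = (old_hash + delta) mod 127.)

Delta formula: (val(new) - val(old)) * B^(n-1-k) mod M
  val('g') - val('b') = 7 - 2 = 5
  B^(n-1-k) = 13^2 mod 127 = 42
  Delta = 5 * 42 mod 127 = 83

Answer: 83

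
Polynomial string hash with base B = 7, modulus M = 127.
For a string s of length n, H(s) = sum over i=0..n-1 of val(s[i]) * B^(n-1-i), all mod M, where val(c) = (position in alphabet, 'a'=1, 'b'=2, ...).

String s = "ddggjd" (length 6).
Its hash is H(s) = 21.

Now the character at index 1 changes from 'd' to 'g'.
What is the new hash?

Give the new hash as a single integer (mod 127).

Answer: 112

Derivation:
val('d') = 4, val('g') = 7
Position k = 1, exponent = n-1-k = 4
B^4 mod M = 7^4 mod 127 = 115
Delta = (7 - 4) * 115 mod 127 = 91
New hash = (21 + 91) mod 127 = 112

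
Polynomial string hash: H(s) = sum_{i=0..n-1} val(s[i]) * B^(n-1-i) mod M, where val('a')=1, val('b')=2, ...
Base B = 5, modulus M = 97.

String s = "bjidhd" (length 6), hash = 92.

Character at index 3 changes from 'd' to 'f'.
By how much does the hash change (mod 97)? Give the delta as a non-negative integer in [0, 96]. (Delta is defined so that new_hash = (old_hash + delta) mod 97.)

Delta formula: (val(new) - val(old)) * B^(n-1-k) mod M
  val('f') - val('d') = 6 - 4 = 2
  B^(n-1-k) = 5^2 mod 97 = 25
  Delta = 2 * 25 mod 97 = 50

Answer: 50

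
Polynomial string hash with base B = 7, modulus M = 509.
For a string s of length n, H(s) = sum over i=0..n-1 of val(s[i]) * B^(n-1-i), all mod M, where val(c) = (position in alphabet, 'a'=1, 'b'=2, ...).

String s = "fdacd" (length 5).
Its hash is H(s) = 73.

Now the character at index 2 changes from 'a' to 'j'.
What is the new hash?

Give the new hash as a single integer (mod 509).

val('a') = 1, val('j') = 10
Position k = 2, exponent = n-1-k = 2
B^2 mod M = 7^2 mod 509 = 49
Delta = (10 - 1) * 49 mod 509 = 441
New hash = (73 + 441) mod 509 = 5

Answer: 5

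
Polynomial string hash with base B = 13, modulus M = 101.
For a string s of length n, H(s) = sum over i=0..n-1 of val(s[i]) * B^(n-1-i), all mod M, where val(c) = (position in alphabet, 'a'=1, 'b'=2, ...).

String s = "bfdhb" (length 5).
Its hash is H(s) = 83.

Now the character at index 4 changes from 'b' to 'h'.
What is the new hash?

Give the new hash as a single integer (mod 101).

Answer: 89

Derivation:
val('b') = 2, val('h') = 8
Position k = 4, exponent = n-1-k = 0
B^0 mod M = 13^0 mod 101 = 1
Delta = (8 - 2) * 1 mod 101 = 6
New hash = (83 + 6) mod 101 = 89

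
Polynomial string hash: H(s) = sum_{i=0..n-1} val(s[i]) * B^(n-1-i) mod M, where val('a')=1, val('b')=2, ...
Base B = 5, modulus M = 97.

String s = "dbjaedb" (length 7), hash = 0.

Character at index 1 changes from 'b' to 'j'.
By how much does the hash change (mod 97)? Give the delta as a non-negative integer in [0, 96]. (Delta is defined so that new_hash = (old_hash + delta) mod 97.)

Delta formula: (val(new) - val(old)) * B^(n-1-k) mod M
  val('j') - val('b') = 10 - 2 = 8
  B^(n-1-k) = 5^5 mod 97 = 21
  Delta = 8 * 21 mod 97 = 71

Answer: 71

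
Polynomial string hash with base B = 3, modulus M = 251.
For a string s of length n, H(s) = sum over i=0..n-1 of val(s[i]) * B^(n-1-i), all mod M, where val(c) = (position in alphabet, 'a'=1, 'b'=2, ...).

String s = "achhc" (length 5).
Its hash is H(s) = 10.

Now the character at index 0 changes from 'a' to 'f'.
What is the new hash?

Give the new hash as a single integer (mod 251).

val('a') = 1, val('f') = 6
Position k = 0, exponent = n-1-k = 4
B^4 mod M = 3^4 mod 251 = 81
Delta = (6 - 1) * 81 mod 251 = 154
New hash = (10 + 154) mod 251 = 164

Answer: 164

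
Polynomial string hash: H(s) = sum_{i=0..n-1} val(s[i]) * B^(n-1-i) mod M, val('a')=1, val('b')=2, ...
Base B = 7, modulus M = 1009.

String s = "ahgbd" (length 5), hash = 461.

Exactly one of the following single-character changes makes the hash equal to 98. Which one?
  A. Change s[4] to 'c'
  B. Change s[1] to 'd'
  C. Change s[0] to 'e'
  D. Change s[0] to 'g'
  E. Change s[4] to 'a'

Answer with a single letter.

Option A: s[4]='d'->'c', delta=(3-4)*7^0 mod 1009 = 1008, hash=461+1008 mod 1009 = 460
Option B: s[1]='h'->'d', delta=(4-8)*7^3 mod 1009 = 646, hash=461+646 mod 1009 = 98 <-- target
Option C: s[0]='a'->'e', delta=(5-1)*7^4 mod 1009 = 523, hash=461+523 mod 1009 = 984
Option D: s[0]='a'->'g', delta=(7-1)*7^4 mod 1009 = 280, hash=461+280 mod 1009 = 741
Option E: s[4]='d'->'a', delta=(1-4)*7^0 mod 1009 = 1006, hash=461+1006 mod 1009 = 458

Answer: B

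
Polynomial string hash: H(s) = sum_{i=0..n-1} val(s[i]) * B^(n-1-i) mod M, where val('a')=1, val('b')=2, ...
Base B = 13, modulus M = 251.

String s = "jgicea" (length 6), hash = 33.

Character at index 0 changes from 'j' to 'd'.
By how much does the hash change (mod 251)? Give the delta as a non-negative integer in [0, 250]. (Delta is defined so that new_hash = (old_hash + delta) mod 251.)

Delta formula: (val(new) - val(old)) * B^(n-1-k) mod M
  val('d') - val('j') = 4 - 10 = -6
  B^(n-1-k) = 13^5 mod 251 = 64
  Delta = -6 * 64 mod 251 = 118

Answer: 118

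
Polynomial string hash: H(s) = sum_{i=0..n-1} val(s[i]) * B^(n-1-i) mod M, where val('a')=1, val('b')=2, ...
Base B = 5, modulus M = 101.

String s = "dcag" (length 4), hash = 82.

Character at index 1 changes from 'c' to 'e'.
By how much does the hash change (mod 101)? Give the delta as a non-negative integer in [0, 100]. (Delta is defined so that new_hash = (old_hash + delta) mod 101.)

Answer: 50

Derivation:
Delta formula: (val(new) - val(old)) * B^(n-1-k) mod M
  val('e') - val('c') = 5 - 3 = 2
  B^(n-1-k) = 5^2 mod 101 = 25
  Delta = 2 * 25 mod 101 = 50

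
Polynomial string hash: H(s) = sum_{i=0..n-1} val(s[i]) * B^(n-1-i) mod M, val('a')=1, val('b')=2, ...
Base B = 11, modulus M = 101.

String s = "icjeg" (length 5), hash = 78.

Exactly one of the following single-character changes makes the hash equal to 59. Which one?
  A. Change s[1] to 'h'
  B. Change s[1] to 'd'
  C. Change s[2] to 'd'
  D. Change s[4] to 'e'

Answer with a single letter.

Answer: C

Derivation:
Option A: s[1]='c'->'h', delta=(8-3)*11^3 mod 101 = 90, hash=78+90 mod 101 = 67
Option B: s[1]='c'->'d', delta=(4-3)*11^3 mod 101 = 18, hash=78+18 mod 101 = 96
Option C: s[2]='j'->'d', delta=(4-10)*11^2 mod 101 = 82, hash=78+82 mod 101 = 59 <-- target
Option D: s[4]='g'->'e', delta=(5-7)*11^0 mod 101 = 99, hash=78+99 mod 101 = 76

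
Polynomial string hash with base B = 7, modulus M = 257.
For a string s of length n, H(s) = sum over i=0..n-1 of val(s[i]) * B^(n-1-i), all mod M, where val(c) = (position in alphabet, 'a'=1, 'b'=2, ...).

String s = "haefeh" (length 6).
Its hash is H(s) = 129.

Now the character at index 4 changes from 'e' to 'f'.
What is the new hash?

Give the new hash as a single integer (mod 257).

Answer: 136

Derivation:
val('e') = 5, val('f') = 6
Position k = 4, exponent = n-1-k = 1
B^1 mod M = 7^1 mod 257 = 7
Delta = (6 - 5) * 7 mod 257 = 7
New hash = (129 + 7) mod 257 = 136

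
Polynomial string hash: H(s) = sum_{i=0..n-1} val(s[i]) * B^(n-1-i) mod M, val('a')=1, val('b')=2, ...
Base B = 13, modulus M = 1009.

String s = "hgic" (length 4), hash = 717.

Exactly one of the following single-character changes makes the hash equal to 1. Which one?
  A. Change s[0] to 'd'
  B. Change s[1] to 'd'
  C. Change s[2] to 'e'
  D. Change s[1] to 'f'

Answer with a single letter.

Option A: s[0]='h'->'d', delta=(4-8)*13^3 mod 1009 = 293, hash=717+293 mod 1009 = 1 <-- target
Option B: s[1]='g'->'d', delta=(4-7)*13^2 mod 1009 = 502, hash=717+502 mod 1009 = 210
Option C: s[2]='i'->'e', delta=(5-9)*13^1 mod 1009 = 957, hash=717+957 mod 1009 = 665
Option D: s[1]='g'->'f', delta=(6-7)*13^2 mod 1009 = 840, hash=717+840 mod 1009 = 548

Answer: A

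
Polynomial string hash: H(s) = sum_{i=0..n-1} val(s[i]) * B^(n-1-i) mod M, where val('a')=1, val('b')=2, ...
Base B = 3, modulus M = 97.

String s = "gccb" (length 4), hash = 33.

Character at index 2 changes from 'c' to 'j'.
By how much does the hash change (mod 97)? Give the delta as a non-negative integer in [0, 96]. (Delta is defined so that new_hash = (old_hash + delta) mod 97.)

Delta formula: (val(new) - val(old)) * B^(n-1-k) mod M
  val('j') - val('c') = 10 - 3 = 7
  B^(n-1-k) = 3^1 mod 97 = 3
  Delta = 7 * 3 mod 97 = 21

Answer: 21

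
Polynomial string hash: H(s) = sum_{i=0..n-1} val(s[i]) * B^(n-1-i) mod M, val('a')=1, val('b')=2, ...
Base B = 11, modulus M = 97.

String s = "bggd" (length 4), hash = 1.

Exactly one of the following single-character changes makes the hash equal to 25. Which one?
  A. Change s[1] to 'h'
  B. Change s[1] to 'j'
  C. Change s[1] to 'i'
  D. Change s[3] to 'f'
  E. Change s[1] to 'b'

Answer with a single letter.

Option A: s[1]='g'->'h', delta=(8-7)*11^2 mod 97 = 24, hash=1+24 mod 97 = 25 <-- target
Option B: s[1]='g'->'j', delta=(10-7)*11^2 mod 97 = 72, hash=1+72 mod 97 = 73
Option C: s[1]='g'->'i', delta=(9-7)*11^2 mod 97 = 48, hash=1+48 mod 97 = 49
Option D: s[3]='d'->'f', delta=(6-4)*11^0 mod 97 = 2, hash=1+2 mod 97 = 3
Option E: s[1]='g'->'b', delta=(2-7)*11^2 mod 97 = 74, hash=1+74 mod 97 = 75

Answer: A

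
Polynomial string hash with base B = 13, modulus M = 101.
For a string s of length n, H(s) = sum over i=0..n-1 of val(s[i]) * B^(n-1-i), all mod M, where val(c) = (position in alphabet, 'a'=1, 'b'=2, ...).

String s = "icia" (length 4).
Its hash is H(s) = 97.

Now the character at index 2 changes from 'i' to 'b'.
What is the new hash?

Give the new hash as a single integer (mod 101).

Answer: 6

Derivation:
val('i') = 9, val('b') = 2
Position k = 2, exponent = n-1-k = 1
B^1 mod M = 13^1 mod 101 = 13
Delta = (2 - 9) * 13 mod 101 = 10
New hash = (97 + 10) mod 101 = 6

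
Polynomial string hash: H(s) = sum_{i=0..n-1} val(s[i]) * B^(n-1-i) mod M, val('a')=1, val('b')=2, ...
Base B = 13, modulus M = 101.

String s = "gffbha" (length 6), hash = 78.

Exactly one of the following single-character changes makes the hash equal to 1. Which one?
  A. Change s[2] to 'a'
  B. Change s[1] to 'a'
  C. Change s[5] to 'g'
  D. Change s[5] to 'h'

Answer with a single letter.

Option A: s[2]='f'->'a', delta=(1-6)*13^3 mod 101 = 24, hash=78+24 mod 101 = 1 <-- target
Option B: s[1]='f'->'a', delta=(1-6)*13^4 mod 101 = 9, hash=78+9 mod 101 = 87
Option C: s[5]='a'->'g', delta=(7-1)*13^0 mod 101 = 6, hash=78+6 mod 101 = 84
Option D: s[5]='a'->'h', delta=(8-1)*13^0 mod 101 = 7, hash=78+7 mod 101 = 85

Answer: A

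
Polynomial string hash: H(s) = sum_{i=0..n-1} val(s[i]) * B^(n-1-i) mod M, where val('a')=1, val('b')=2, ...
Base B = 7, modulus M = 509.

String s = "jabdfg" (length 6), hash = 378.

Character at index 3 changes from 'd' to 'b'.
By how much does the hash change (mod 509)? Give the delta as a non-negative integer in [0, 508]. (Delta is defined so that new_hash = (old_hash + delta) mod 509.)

Answer: 411

Derivation:
Delta formula: (val(new) - val(old)) * B^(n-1-k) mod M
  val('b') - val('d') = 2 - 4 = -2
  B^(n-1-k) = 7^2 mod 509 = 49
  Delta = -2 * 49 mod 509 = 411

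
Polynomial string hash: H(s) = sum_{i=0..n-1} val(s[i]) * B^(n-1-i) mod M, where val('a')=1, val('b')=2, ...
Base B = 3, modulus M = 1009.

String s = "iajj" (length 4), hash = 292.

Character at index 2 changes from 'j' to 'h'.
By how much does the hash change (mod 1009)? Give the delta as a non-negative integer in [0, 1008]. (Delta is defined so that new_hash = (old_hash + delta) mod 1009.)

Delta formula: (val(new) - val(old)) * B^(n-1-k) mod M
  val('h') - val('j') = 8 - 10 = -2
  B^(n-1-k) = 3^1 mod 1009 = 3
  Delta = -2 * 3 mod 1009 = 1003

Answer: 1003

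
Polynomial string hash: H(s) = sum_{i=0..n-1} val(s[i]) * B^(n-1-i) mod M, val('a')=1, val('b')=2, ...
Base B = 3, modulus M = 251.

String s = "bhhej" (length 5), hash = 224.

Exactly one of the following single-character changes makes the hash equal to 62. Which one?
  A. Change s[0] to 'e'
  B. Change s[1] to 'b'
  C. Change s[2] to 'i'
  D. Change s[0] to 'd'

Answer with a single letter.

Answer: B

Derivation:
Option A: s[0]='b'->'e', delta=(5-2)*3^4 mod 251 = 243, hash=224+243 mod 251 = 216
Option B: s[1]='h'->'b', delta=(2-8)*3^3 mod 251 = 89, hash=224+89 mod 251 = 62 <-- target
Option C: s[2]='h'->'i', delta=(9-8)*3^2 mod 251 = 9, hash=224+9 mod 251 = 233
Option D: s[0]='b'->'d', delta=(4-2)*3^4 mod 251 = 162, hash=224+162 mod 251 = 135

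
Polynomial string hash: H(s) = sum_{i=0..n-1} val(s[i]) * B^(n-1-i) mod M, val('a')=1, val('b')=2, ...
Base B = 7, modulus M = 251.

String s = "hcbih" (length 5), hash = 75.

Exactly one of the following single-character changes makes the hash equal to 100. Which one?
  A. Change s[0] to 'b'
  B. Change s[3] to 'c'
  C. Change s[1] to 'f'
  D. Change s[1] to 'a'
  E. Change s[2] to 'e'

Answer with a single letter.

Answer: C

Derivation:
Option A: s[0]='h'->'b', delta=(2-8)*7^4 mod 251 = 152, hash=75+152 mod 251 = 227
Option B: s[3]='i'->'c', delta=(3-9)*7^1 mod 251 = 209, hash=75+209 mod 251 = 33
Option C: s[1]='c'->'f', delta=(6-3)*7^3 mod 251 = 25, hash=75+25 mod 251 = 100 <-- target
Option D: s[1]='c'->'a', delta=(1-3)*7^3 mod 251 = 67, hash=75+67 mod 251 = 142
Option E: s[2]='b'->'e', delta=(5-2)*7^2 mod 251 = 147, hash=75+147 mod 251 = 222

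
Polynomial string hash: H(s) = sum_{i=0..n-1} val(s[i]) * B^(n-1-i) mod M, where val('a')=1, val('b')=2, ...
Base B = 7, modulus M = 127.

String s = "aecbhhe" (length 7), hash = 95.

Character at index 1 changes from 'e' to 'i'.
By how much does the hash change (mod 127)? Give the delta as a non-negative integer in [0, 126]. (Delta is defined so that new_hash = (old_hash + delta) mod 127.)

Delta formula: (val(new) - val(old)) * B^(n-1-k) mod M
  val('i') - val('e') = 9 - 5 = 4
  B^(n-1-k) = 7^5 mod 127 = 43
  Delta = 4 * 43 mod 127 = 45

Answer: 45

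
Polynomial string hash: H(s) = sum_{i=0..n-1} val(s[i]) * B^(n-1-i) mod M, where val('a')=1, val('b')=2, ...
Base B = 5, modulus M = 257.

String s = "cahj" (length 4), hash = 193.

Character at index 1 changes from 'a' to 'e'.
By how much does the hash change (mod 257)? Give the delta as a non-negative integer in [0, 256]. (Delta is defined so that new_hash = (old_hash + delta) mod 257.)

Delta formula: (val(new) - val(old)) * B^(n-1-k) mod M
  val('e') - val('a') = 5 - 1 = 4
  B^(n-1-k) = 5^2 mod 257 = 25
  Delta = 4 * 25 mod 257 = 100

Answer: 100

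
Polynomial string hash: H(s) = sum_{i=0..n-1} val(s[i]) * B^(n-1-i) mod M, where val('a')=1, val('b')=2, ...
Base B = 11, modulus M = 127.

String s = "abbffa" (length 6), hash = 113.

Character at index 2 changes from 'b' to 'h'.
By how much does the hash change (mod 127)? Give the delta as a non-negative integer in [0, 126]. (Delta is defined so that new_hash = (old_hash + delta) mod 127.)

Delta formula: (val(new) - val(old)) * B^(n-1-k) mod M
  val('h') - val('b') = 8 - 2 = 6
  B^(n-1-k) = 11^3 mod 127 = 61
  Delta = 6 * 61 mod 127 = 112

Answer: 112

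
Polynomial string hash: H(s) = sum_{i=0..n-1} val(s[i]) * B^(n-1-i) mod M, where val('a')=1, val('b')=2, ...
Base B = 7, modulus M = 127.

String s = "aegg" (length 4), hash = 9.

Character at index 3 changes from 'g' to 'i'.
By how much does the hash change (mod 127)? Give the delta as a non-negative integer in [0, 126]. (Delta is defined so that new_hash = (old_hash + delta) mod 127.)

Answer: 2

Derivation:
Delta formula: (val(new) - val(old)) * B^(n-1-k) mod M
  val('i') - val('g') = 9 - 7 = 2
  B^(n-1-k) = 7^0 mod 127 = 1
  Delta = 2 * 1 mod 127 = 2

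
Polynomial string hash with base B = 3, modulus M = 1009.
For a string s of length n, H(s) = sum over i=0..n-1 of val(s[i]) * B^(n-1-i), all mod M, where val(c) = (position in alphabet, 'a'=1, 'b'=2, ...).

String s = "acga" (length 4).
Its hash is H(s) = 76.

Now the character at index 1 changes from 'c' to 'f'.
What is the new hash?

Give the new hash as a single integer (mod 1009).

Answer: 103

Derivation:
val('c') = 3, val('f') = 6
Position k = 1, exponent = n-1-k = 2
B^2 mod M = 3^2 mod 1009 = 9
Delta = (6 - 3) * 9 mod 1009 = 27
New hash = (76 + 27) mod 1009 = 103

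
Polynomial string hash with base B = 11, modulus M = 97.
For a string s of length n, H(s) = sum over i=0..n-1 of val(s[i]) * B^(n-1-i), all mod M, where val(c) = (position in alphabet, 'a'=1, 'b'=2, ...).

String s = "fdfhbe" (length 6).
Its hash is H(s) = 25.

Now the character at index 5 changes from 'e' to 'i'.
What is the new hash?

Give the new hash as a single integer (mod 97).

Answer: 29

Derivation:
val('e') = 5, val('i') = 9
Position k = 5, exponent = n-1-k = 0
B^0 mod M = 11^0 mod 97 = 1
Delta = (9 - 5) * 1 mod 97 = 4
New hash = (25 + 4) mod 97 = 29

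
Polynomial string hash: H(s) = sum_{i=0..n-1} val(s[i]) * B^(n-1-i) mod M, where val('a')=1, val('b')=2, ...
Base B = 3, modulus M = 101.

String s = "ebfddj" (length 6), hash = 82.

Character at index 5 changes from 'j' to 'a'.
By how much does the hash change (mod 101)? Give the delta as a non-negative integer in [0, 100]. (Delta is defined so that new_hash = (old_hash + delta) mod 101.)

Delta formula: (val(new) - val(old)) * B^(n-1-k) mod M
  val('a') - val('j') = 1 - 10 = -9
  B^(n-1-k) = 3^0 mod 101 = 1
  Delta = -9 * 1 mod 101 = 92

Answer: 92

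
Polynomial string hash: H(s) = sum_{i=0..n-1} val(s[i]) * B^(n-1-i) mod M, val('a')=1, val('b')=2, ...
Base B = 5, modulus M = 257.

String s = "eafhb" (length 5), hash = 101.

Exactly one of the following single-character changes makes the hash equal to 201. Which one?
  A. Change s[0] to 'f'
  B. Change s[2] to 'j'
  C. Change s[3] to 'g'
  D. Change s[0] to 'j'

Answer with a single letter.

Option A: s[0]='e'->'f', delta=(6-5)*5^4 mod 257 = 111, hash=101+111 mod 257 = 212
Option B: s[2]='f'->'j', delta=(10-6)*5^2 mod 257 = 100, hash=101+100 mod 257 = 201 <-- target
Option C: s[3]='h'->'g', delta=(7-8)*5^1 mod 257 = 252, hash=101+252 mod 257 = 96
Option D: s[0]='e'->'j', delta=(10-5)*5^4 mod 257 = 41, hash=101+41 mod 257 = 142

Answer: B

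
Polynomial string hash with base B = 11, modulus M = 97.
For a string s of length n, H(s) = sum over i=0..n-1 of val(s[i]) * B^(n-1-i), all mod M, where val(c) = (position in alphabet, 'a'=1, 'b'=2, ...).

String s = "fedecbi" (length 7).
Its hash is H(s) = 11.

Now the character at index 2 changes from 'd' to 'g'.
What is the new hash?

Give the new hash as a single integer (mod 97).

Answer: 90

Derivation:
val('d') = 4, val('g') = 7
Position k = 2, exponent = n-1-k = 4
B^4 mod M = 11^4 mod 97 = 91
Delta = (7 - 4) * 91 mod 97 = 79
New hash = (11 + 79) mod 97 = 90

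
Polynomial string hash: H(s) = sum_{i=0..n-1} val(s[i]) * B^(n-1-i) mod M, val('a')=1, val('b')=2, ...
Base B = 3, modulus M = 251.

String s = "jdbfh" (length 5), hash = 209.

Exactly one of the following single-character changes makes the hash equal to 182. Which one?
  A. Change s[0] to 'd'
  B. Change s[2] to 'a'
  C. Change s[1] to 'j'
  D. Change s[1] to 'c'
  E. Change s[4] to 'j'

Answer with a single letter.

Option A: s[0]='j'->'d', delta=(4-10)*3^4 mod 251 = 16, hash=209+16 mod 251 = 225
Option B: s[2]='b'->'a', delta=(1-2)*3^2 mod 251 = 242, hash=209+242 mod 251 = 200
Option C: s[1]='d'->'j', delta=(10-4)*3^3 mod 251 = 162, hash=209+162 mod 251 = 120
Option D: s[1]='d'->'c', delta=(3-4)*3^3 mod 251 = 224, hash=209+224 mod 251 = 182 <-- target
Option E: s[4]='h'->'j', delta=(10-8)*3^0 mod 251 = 2, hash=209+2 mod 251 = 211

Answer: D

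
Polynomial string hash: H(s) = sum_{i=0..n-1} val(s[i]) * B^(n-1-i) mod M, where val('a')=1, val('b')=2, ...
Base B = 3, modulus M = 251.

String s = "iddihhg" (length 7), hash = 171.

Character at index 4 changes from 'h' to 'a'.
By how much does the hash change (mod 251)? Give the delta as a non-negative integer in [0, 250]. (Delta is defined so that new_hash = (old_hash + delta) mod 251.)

Answer: 188

Derivation:
Delta formula: (val(new) - val(old)) * B^(n-1-k) mod M
  val('a') - val('h') = 1 - 8 = -7
  B^(n-1-k) = 3^2 mod 251 = 9
  Delta = -7 * 9 mod 251 = 188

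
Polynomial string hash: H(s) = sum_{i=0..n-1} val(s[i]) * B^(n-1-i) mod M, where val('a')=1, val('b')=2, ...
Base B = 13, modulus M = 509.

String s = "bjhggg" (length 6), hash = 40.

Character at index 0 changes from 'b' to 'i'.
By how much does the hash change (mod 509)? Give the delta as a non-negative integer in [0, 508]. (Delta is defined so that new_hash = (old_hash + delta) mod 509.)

Delta formula: (val(new) - val(old)) * B^(n-1-k) mod M
  val('i') - val('b') = 9 - 2 = 7
  B^(n-1-k) = 13^5 mod 509 = 232
  Delta = 7 * 232 mod 509 = 97

Answer: 97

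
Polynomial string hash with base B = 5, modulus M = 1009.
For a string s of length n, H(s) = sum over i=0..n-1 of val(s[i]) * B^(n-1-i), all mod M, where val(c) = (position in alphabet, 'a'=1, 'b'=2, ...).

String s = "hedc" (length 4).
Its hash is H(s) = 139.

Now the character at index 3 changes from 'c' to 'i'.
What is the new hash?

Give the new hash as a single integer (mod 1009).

Answer: 145

Derivation:
val('c') = 3, val('i') = 9
Position k = 3, exponent = n-1-k = 0
B^0 mod M = 5^0 mod 1009 = 1
Delta = (9 - 3) * 1 mod 1009 = 6
New hash = (139 + 6) mod 1009 = 145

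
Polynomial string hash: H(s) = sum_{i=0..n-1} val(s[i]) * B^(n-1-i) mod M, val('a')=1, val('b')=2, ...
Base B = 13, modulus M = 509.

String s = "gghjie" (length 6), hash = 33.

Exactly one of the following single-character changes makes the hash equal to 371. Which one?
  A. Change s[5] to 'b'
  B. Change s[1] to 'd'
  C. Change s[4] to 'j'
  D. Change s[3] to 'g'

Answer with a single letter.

Answer: B

Derivation:
Option A: s[5]='e'->'b', delta=(2-5)*13^0 mod 509 = 506, hash=33+506 mod 509 = 30
Option B: s[1]='g'->'d', delta=(4-7)*13^4 mod 509 = 338, hash=33+338 mod 509 = 371 <-- target
Option C: s[4]='i'->'j', delta=(10-9)*13^1 mod 509 = 13, hash=33+13 mod 509 = 46
Option D: s[3]='j'->'g', delta=(7-10)*13^2 mod 509 = 2, hash=33+2 mod 509 = 35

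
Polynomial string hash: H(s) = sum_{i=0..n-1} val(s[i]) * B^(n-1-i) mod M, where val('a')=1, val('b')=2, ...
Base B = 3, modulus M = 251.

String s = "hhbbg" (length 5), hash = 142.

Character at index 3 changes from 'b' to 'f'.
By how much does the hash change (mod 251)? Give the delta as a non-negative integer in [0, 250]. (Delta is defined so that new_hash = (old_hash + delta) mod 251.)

Answer: 12

Derivation:
Delta formula: (val(new) - val(old)) * B^(n-1-k) mod M
  val('f') - val('b') = 6 - 2 = 4
  B^(n-1-k) = 3^1 mod 251 = 3
  Delta = 4 * 3 mod 251 = 12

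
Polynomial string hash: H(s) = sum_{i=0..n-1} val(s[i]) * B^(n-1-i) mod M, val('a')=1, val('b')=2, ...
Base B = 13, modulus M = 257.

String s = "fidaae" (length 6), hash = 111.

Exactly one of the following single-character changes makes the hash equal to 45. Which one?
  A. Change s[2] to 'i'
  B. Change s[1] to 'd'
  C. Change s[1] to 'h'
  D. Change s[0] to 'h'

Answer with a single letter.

Option A: s[2]='d'->'i', delta=(9-4)*13^3 mod 257 = 191, hash=111+191 mod 257 = 45 <-- target
Option B: s[1]='i'->'d', delta=(4-9)*13^4 mod 257 = 87, hash=111+87 mod 257 = 198
Option C: s[1]='i'->'h', delta=(8-9)*13^4 mod 257 = 223, hash=111+223 mod 257 = 77
Option D: s[0]='f'->'h', delta=(8-6)*13^5 mod 257 = 113, hash=111+113 mod 257 = 224

Answer: A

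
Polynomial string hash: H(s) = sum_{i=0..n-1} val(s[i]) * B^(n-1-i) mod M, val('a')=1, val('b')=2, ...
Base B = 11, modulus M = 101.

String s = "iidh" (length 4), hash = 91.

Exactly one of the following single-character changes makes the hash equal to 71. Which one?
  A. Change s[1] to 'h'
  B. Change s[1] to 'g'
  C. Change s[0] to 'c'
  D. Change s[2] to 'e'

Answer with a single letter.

Answer: A

Derivation:
Option A: s[1]='i'->'h', delta=(8-9)*11^2 mod 101 = 81, hash=91+81 mod 101 = 71 <-- target
Option B: s[1]='i'->'g', delta=(7-9)*11^2 mod 101 = 61, hash=91+61 mod 101 = 51
Option C: s[0]='i'->'c', delta=(3-9)*11^3 mod 101 = 94, hash=91+94 mod 101 = 84
Option D: s[2]='d'->'e', delta=(5-4)*11^1 mod 101 = 11, hash=91+11 mod 101 = 1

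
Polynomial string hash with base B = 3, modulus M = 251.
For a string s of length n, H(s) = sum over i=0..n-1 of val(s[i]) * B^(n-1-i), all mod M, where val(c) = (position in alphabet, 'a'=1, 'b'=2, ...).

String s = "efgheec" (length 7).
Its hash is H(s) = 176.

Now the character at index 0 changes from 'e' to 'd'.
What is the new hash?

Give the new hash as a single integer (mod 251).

val('e') = 5, val('d') = 4
Position k = 0, exponent = n-1-k = 6
B^6 mod M = 3^6 mod 251 = 227
Delta = (4 - 5) * 227 mod 251 = 24
New hash = (176 + 24) mod 251 = 200

Answer: 200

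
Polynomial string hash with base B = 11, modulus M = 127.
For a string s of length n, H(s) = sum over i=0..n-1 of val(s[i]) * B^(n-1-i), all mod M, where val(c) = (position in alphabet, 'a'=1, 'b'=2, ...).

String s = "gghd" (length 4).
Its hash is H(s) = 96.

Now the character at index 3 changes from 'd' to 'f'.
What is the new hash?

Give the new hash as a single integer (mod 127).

val('d') = 4, val('f') = 6
Position k = 3, exponent = n-1-k = 0
B^0 mod M = 11^0 mod 127 = 1
Delta = (6 - 4) * 1 mod 127 = 2
New hash = (96 + 2) mod 127 = 98

Answer: 98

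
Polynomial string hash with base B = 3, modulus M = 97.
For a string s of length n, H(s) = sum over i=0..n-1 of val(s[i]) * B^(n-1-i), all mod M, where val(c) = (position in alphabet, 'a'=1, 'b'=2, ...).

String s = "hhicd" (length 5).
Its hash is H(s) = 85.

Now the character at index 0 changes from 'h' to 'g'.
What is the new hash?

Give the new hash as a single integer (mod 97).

Answer: 4

Derivation:
val('h') = 8, val('g') = 7
Position k = 0, exponent = n-1-k = 4
B^4 mod M = 3^4 mod 97 = 81
Delta = (7 - 8) * 81 mod 97 = 16
New hash = (85 + 16) mod 97 = 4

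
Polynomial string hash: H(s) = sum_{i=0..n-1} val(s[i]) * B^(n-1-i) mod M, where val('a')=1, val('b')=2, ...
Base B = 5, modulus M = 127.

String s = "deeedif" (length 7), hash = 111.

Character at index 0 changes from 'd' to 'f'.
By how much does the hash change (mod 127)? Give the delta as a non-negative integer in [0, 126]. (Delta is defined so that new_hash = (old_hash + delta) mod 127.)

Answer: 8

Derivation:
Delta formula: (val(new) - val(old)) * B^(n-1-k) mod M
  val('f') - val('d') = 6 - 4 = 2
  B^(n-1-k) = 5^6 mod 127 = 4
  Delta = 2 * 4 mod 127 = 8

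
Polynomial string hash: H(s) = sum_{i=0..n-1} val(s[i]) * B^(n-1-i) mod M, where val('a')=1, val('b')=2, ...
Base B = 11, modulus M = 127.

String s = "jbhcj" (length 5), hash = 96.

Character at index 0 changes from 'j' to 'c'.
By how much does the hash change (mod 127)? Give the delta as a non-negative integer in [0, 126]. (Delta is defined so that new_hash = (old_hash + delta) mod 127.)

Answer: 2

Derivation:
Delta formula: (val(new) - val(old)) * B^(n-1-k) mod M
  val('c') - val('j') = 3 - 10 = -7
  B^(n-1-k) = 11^4 mod 127 = 36
  Delta = -7 * 36 mod 127 = 2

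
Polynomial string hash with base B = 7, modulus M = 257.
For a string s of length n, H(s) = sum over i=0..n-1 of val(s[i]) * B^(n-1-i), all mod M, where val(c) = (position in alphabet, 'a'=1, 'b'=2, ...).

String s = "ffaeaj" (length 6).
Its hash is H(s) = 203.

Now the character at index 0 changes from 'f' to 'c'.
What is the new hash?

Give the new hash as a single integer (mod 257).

val('f') = 6, val('c') = 3
Position k = 0, exponent = n-1-k = 5
B^5 mod M = 7^5 mod 257 = 102
Delta = (3 - 6) * 102 mod 257 = 208
New hash = (203 + 208) mod 257 = 154

Answer: 154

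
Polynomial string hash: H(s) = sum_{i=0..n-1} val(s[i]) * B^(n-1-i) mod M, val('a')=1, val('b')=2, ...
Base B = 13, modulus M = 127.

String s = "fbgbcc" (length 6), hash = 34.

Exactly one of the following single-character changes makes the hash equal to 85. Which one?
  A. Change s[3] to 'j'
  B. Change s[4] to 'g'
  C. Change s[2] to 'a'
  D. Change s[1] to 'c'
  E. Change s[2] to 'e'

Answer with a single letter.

Answer: E

Derivation:
Option A: s[3]='b'->'j', delta=(10-2)*13^2 mod 127 = 82, hash=34+82 mod 127 = 116
Option B: s[4]='c'->'g', delta=(7-3)*13^1 mod 127 = 52, hash=34+52 mod 127 = 86
Option C: s[2]='g'->'a', delta=(1-7)*13^3 mod 127 = 26, hash=34+26 mod 127 = 60
Option D: s[1]='b'->'c', delta=(3-2)*13^4 mod 127 = 113, hash=34+113 mod 127 = 20
Option E: s[2]='g'->'e', delta=(5-7)*13^3 mod 127 = 51, hash=34+51 mod 127 = 85 <-- target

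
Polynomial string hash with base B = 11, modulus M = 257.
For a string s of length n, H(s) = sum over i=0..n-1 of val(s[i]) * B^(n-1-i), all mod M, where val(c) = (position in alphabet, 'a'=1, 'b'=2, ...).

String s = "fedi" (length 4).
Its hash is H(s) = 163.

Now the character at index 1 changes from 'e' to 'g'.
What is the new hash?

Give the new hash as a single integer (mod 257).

Answer: 148

Derivation:
val('e') = 5, val('g') = 7
Position k = 1, exponent = n-1-k = 2
B^2 mod M = 11^2 mod 257 = 121
Delta = (7 - 5) * 121 mod 257 = 242
New hash = (163 + 242) mod 257 = 148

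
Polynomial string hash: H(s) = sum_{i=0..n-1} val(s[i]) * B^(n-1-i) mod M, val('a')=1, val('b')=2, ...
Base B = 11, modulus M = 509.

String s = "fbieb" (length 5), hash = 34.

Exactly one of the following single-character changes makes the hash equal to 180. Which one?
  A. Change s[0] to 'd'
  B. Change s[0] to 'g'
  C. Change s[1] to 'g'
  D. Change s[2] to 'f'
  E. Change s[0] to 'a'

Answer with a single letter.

Option A: s[0]='f'->'d', delta=(4-6)*11^4 mod 509 = 240, hash=34+240 mod 509 = 274
Option B: s[0]='f'->'g', delta=(7-6)*11^4 mod 509 = 389, hash=34+389 mod 509 = 423
Option C: s[1]='b'->'g', delta=(7-2)*11^3 mod 509 = 38, hash=34+38 mod 509 = 72
Option D: s[2]='i'->'f', delta=(6-9)*11^2 mod 509 = 146, hash=34+146 mod 509 = 180 <-- target
Option E: s[0]='f'->'a', delta=(1-6)*11^4 mod 509 = 91, hash=34+91 mod 509 = 125

Answer: D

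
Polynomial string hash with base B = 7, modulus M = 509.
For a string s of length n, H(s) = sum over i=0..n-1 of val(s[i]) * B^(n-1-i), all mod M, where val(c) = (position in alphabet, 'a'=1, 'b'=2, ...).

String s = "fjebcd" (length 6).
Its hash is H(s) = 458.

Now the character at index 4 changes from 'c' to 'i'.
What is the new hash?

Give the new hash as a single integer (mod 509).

val('c') = 3, val('i') = 9
Position k = 4, exponent = n-1-k = 1
B^1 mod M = 7^1 mod 509 = 7
Delta = (9 - 3) * 7 mod 509 = 42
New hash = (458 + 42) mod 509 = 500

Answer: 500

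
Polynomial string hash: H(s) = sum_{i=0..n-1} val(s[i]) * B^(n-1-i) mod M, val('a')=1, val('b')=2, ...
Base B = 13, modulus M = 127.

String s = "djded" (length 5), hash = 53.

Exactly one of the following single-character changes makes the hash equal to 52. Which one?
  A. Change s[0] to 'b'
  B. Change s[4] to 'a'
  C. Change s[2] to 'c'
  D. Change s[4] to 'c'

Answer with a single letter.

Option A: s[0]='d'->'b', delta=(2-4)*13^4 mod 127 = 28, hash=53+28 mod 127 = 81
Option B: s[4]='d'->'a', delta=(1-4)*13^0 mod 127 = 124, hash=53+124 mod 127 = 50
Option C: s[2]='d'->'c', delta=(3-4)*13^2 mod 127 = 85, hash=53+85 mod 127 = 11
Option D: s[4]='d'->'c', delta=(3-4)*13^0 mod 127 = 126, hash=53+126 mod 127 = 52 <-- target

Answer: D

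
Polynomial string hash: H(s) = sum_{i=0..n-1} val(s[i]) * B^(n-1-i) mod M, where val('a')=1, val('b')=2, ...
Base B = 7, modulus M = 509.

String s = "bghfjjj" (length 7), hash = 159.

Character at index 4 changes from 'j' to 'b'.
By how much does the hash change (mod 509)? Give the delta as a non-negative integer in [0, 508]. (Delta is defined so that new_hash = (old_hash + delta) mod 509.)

Delta formula: (val(new) - val(old)) * B^(n-1-k) mod M
  val('b') - val('j') = 2 - 10 = -8
  B^(n-1-k) = 7^2 mod 509 = 49
  Delta = -8 * 49 mod 509 = 117

Answer: 117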